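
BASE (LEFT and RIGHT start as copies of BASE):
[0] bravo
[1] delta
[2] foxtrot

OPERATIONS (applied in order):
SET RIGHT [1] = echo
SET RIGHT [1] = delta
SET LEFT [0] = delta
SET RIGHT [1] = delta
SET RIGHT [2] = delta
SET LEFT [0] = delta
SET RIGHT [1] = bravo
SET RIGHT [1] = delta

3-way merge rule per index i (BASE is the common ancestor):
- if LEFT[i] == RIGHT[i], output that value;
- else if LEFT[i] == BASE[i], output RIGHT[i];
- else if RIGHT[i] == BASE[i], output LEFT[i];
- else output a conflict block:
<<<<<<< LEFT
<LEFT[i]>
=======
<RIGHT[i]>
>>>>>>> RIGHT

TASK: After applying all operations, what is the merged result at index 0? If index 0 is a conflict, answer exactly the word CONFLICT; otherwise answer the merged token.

Answer: delta

Derivation:
Final LEFT:  [delta, delta, foxtrot]
Final RIGHT: [bravo, delta, delta]
i=0: L=delta, R=bravo=BASE -> take LEFT -> delta
i=1: L=delta R=delta -> agree -> delta
i=2: L=foxtrot=BASE, R=delta -> take RIGHT -> delta
Index 0 -> delta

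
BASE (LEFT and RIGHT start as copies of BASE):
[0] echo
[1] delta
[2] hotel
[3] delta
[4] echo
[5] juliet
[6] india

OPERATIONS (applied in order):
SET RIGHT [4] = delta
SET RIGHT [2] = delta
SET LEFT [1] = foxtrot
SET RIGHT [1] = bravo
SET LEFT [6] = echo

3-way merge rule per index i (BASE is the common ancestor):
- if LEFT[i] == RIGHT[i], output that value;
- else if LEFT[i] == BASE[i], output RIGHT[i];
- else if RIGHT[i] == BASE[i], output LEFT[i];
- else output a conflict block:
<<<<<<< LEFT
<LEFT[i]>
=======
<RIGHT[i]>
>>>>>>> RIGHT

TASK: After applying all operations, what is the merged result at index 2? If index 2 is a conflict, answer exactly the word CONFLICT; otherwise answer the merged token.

Answer: delta

Derivation:
Final LEFT:  [echo, foxtrot, hotel, delta, echo, juliet, echo]
Final RIGHT: [echo, bravo, delta, delta, delta, juliet, india]
i=0: L=echo R=echo -> agree -> echo
i=1: BASE=delta L=foxtrot R=bravo all differ -> CONFLICT
i=2: L=hotel=BASE, R=delta -> take RIGHT -> delta
i=3: L=delta R=delta -> agree -> delta
i=4: L=echo=BASE, R=delta -> take RIGHT -> delta
i=5: L=juliet R=juliet -> agree -> juliet
i=6: L=echo, R=india=BASE -> take LEFT -> echo
Index 2 -> delta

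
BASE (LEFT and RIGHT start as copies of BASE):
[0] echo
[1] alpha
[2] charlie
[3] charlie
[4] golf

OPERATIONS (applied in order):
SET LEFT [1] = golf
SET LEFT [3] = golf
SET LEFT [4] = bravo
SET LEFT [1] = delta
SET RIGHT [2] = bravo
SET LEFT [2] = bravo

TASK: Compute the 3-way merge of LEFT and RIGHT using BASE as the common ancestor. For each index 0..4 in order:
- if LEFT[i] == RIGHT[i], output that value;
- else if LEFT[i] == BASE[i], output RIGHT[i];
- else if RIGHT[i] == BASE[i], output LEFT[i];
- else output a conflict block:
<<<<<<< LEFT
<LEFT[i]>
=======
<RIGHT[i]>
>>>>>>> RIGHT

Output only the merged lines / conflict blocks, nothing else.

Final LEFT:  [echo, delta, bravo, golf, bravo]
Final RIGHT: [echo, alpha, bravo, charlie, golf]
i=0: L=echo R=echo -> agree -> echo
i=1: L=delta, R=alpha=BASE -> take LEFT -> delta
i=2: L=bravo R=bravo -> agree -> bravo
i=3: L=golf, R=charlie=BASE -> take LEFT -> golf
i=4: L=bravo, R=golf=BASE -> take LEFT -> bravo

Answer: echo
delta
bravo
golf
bravo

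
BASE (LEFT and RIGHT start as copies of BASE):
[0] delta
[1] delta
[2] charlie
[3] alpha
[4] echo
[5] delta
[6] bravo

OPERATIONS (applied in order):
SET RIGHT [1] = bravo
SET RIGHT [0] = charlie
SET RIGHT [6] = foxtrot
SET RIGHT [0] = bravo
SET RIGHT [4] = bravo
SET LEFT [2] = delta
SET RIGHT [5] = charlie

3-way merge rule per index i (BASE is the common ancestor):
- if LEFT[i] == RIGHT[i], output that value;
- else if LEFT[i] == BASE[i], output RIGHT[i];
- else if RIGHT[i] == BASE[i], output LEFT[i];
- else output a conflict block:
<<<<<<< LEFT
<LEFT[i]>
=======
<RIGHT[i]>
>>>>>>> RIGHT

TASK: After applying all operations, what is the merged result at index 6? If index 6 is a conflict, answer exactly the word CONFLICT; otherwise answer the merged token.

Answer: foxtrot

Derivation:
Final LEFT:  [delta, delta, delta, alpha, echo, delta, bravo]
Final RIGHT: [bravo, bravo, charlie, alpha, bravo, charlie, foxtrot]
i=0: L=delta=BASE, R=bravo -> take RIGHT -> bravo
i=1: L=delta=BASE, R=bravo -> take RIGHT -> bravo
i=2: L=delta, R=charlie=BASE -> take LEFT -> delta
i=3: L=alpha R=alpha -> agree -> alpha
i=4: L=echo=BASE, R=bravo -> take RIGHT -> bravo
i=5: L=delta=BASE, R=charlie -> take RIGHT -> charlie
i=6: L=bravo=BASE, R=foxtrot -> take RIGHT -> foxtrot
Index 6 -> foxtrot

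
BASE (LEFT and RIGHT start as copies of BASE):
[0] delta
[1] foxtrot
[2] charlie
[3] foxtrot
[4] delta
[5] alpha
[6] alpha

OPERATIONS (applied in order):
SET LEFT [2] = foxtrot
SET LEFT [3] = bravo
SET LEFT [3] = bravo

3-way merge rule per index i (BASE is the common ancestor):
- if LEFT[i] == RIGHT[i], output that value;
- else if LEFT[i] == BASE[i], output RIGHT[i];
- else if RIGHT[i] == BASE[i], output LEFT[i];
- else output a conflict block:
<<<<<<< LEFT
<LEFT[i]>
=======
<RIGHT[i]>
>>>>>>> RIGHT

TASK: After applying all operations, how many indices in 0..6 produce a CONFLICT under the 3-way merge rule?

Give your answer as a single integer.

Final LEFT:  [delta, foxtrot, foxtrot, bravo, delta, alpha, alpha]
Final RIGHT: [delta, foxtrot, charlie, foxtrot, delta, alpha, alpha]
i=0: L=delta R=delta -> agree -> delta
i=1: L=foxtrot R=foxtrot -> agree -> foxtrot
i=2: L=foxtrot, R=charlie=BASE -> take LEFT -> foxtrot
i=3: L=bravo, R=foxtrot=BASE -> take LEFT -> bravo
i=4: L=delta R=delta -> agree -> delta
i=5: L=alpha R=alpha -> agree -> alpha
i=6: L=alpha R=alpha -> agree -> alpha
Conflict count: 0

Answer: 0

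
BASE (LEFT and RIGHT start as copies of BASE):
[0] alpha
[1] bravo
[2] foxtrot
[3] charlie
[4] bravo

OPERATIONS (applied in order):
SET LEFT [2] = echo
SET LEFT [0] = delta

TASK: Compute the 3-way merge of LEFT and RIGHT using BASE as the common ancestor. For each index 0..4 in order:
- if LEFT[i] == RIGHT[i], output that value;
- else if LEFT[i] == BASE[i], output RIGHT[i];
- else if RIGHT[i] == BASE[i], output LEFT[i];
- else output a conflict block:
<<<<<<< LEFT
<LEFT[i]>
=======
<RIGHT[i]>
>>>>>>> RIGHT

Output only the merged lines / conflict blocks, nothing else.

Final LEFT:  [delta, bravo, echo, charlie, bravo]
Final RIGHT: [alpha, bravo, foxtrot, charlie, bravo]
i=0: L=delta, R=alpha=BASE -> take LEFT -> delta
i=1: L=bravo R=bravo -> agree -> bravo
i=2: L=echo, R=foxtrot=BASE -> take LEFT -> echo
i=3: L=charlie R=charlie -> agree -> charlie
i=4: L=bravo R=bravo -> agree -> bravo

Answer: delta
bravo
echo
charlie
bravo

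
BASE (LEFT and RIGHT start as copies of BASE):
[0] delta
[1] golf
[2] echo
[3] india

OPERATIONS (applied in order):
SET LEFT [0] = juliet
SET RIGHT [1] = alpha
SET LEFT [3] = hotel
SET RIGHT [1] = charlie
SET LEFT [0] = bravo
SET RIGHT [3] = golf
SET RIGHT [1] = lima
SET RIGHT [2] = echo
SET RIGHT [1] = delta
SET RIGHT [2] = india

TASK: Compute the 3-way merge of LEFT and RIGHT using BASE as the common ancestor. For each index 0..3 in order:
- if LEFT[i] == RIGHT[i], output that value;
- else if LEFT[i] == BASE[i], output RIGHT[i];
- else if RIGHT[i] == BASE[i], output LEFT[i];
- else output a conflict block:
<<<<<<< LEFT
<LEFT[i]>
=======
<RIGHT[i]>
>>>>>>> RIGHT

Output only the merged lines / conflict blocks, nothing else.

Answer: bravo
delta
india
<<<<<<< LEFT
hotel
=======
golf
>>>>>>> RIGHT

Derivation:
Final LEFT:  [bravo, golf, echo, hotel]
Final RIGHT: [delta, delta, india, golf]
i=0: L=bravo, R=delta=BASE -> take LEFT -> bravo
i=1: L=golf=BASE, R=delta -> take RIGHT -> delta
i=2: L=echo=BASE, R=india -> take RIGHT -> india
i=3: BASE=india L=hotel R=golf all differ -> CONFLICT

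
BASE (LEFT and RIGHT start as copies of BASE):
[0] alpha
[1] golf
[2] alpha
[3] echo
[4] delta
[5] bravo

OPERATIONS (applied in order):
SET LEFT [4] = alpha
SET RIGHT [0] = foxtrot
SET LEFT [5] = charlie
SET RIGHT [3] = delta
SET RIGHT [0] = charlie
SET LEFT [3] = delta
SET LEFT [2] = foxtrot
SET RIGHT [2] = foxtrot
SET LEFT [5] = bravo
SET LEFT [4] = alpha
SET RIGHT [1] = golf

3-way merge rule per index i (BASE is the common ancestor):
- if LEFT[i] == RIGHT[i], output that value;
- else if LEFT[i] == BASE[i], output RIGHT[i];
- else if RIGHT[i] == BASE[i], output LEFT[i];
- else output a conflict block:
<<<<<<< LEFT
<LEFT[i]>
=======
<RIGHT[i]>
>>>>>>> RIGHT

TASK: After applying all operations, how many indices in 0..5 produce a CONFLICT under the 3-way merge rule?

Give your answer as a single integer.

Final LEFT:  [alpha, golf, foxtrot, delta, alpha, bravo]
Final RIGHT: [charlie, golf, foxtrot, delta, delta, bravo]
i=0: L=alpha=BASE, R=charlie -> take RIGHT -> charlie
i=1: L=golf R=golf -> agree -> golf
i=2: L=foxtrot R=foxtrot -> agree -> foxtrot
i=3: L=delta R=delta -> agree -> delta
i=4: L=alpha, R=delta=BASE -> take LEFT -> alpha
i=5: L=bravo R=bravo -> agree -> bravo
Conflict count: 0

Answer: 0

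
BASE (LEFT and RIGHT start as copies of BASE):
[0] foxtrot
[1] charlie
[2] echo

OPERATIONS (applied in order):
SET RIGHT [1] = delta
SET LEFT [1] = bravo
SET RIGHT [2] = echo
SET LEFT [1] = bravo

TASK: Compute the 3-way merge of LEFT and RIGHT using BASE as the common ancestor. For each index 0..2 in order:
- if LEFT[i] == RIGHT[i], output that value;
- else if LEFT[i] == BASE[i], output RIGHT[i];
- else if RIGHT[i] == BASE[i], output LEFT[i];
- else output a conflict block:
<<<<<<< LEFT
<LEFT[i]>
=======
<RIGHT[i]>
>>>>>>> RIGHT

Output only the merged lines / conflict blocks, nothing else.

Final LEFT:  [foxtrot, bravo, echo]
Final RIGHT: [foxtrot, delta, echo]
i=0: L=foxtrot R=foxtrot -> agree -> foxtrot
i=1: BASE=charlie L=bravo R=delta all differ -> CONFLICT
i=2: L=echo R=echo -> agree -> echo

Answer: foxtrot
<<<<<<< LEFT
bravo
=======
delta
>>>>>>> RIGHT
echo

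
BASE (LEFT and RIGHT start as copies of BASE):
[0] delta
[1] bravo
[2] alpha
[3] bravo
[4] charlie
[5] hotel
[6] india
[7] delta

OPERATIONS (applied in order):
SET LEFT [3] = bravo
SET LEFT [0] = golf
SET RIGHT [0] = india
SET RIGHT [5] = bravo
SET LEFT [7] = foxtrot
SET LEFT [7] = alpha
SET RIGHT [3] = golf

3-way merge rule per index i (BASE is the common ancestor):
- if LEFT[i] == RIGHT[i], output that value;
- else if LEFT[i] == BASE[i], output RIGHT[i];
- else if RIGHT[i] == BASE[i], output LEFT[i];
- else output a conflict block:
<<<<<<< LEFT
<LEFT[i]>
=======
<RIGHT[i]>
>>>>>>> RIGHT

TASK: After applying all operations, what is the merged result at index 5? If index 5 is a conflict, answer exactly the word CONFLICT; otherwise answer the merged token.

Answer: bravo

Derivation:
Final LEFT:  [golf, bravo, alpha, bravo, charlie, hotel, india, alpha]
Final RIGHT: [india, bravo, alpha, golf, charlie, bravo, india, delta]
i=0: BASE=delta L=golf R=india all differ -> CONFLICT
i=1: L=bravo R=bravo -> agree -> bravo
i=2: L=alpha R=alpha -> agree -> alpha
i=3: L=bravo=BASE, R=golf -> take RIGHT -> golf
i=4: L=charlie R=charlie -> agree -> charlie
i=5: L=hotel=BASE, R=bravo -> take RIGHT -> bravo
i=6: L=india R=india -> agree -> india
i=7: L=alpha, R=delta=BASE -> take LEFT -> alpha
Index 5 -> bravo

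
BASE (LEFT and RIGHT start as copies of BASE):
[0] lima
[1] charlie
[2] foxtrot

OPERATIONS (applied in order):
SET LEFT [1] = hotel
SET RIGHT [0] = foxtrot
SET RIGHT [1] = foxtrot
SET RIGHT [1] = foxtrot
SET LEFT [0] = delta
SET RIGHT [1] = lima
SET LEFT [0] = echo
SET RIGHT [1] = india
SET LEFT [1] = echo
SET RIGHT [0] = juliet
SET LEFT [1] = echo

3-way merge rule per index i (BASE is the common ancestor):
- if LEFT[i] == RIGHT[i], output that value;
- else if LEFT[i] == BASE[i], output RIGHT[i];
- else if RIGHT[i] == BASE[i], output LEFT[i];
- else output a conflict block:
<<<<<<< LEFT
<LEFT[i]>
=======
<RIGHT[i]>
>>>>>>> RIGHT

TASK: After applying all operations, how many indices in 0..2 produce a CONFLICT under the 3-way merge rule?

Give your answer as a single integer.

Answer: 2

Derivation:
Final LEFT:  [echo, echo, foxtrot]
Final RIGHT: [juliet, india, foxtrot]
i=0: BASE=lima L=echo R=juliet all differ -> CONFLICT
i=1: BASE=charlie L=echo R=india all differ -> CONFLICT
i=2: L=foxtrot R=foxtrot -> agree -> foxtrot
Conflict count: 2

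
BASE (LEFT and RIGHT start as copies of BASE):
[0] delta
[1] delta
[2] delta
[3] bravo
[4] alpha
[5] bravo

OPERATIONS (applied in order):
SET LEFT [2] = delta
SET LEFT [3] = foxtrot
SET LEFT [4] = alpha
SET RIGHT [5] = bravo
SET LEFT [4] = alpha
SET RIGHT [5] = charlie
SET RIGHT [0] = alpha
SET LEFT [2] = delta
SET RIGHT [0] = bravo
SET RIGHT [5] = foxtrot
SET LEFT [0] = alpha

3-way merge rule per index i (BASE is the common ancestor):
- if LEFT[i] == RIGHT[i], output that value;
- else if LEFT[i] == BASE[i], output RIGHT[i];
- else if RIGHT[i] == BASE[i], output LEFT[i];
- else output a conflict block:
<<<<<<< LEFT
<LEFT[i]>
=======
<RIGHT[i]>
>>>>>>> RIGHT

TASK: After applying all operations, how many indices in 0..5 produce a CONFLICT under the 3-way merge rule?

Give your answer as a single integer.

Answer: 1

Derivation:
Final LEFT:  [alpha, delta, delta, foxtrot, alpha, bravo]
Final RIGHT: [bravo, delta, delta, bravo, alpha, foxtrot]
i=0: BASE=delta L=alpha R=bravo all differ -> CONFLICT
i=1: L=delta R=delta -> agree -> delta
i=2: L=delta R=delta -> agree -> delta
i=3: L=foxtrot, R=bravo=BASE -> take LEFT -> foxtrot
i=4: L=alpha R=alpha -> agree -> alpha
i=5: L=bravo=BASE, R=foxtrot -> take RIGHT -> foxtrot
Conflict count: 1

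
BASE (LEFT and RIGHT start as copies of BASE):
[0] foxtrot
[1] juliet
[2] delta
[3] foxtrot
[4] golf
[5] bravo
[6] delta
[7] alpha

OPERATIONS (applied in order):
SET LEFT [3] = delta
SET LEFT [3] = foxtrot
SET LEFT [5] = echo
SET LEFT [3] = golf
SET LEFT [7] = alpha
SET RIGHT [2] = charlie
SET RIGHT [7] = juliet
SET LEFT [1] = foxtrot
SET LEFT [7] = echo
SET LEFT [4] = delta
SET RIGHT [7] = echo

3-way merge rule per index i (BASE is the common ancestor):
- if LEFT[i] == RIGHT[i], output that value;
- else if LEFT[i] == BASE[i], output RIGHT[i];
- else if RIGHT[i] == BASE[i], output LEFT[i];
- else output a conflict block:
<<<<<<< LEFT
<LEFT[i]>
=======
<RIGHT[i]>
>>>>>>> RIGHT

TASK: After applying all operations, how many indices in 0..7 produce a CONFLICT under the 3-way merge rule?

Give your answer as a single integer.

Final LEFT:  [foxtrot, foxtrot, delta, golf, delta, echo, delta, echo]
Final RIGHT: [foxtrot, juliet, charlie, foxtrot, golf, bravo, delta, echo]
i=0: L=foxtrot R=foxtrot -> agree -> foxtrot
i=1: L=foxtrot, R=juliet=BASE -> take LEFT -> foxtrot
i=2: L=delta=BASE, R=charlie -> take RIGHT -> charlie
i=3: L=golf, R=foxtrot=BASE -> take LEFT -> golf
i=4: L=delta, R=golf=BASE -> take LEFT -> delta
i=5: L=echo, R=bravo=BASE -> take LEFT -> echo
i=6: L=delta R=delta -> agree -> delta
i=7: L=echo R=echo -> agree -> echo
Conflict count: 0

Answer: 0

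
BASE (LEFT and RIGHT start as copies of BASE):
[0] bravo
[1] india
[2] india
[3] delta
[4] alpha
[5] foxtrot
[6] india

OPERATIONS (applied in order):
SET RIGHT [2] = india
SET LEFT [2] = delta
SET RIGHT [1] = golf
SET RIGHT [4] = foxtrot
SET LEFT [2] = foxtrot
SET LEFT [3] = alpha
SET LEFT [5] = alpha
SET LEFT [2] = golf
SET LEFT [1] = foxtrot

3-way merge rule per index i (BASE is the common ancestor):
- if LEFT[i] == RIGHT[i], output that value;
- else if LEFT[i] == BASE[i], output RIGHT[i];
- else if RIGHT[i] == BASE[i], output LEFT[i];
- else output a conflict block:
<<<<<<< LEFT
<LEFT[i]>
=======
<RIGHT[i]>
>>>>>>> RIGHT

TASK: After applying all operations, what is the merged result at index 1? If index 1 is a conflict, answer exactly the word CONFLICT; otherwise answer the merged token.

Final LEFT:  [bravo, foxtrot, golf, alpha, alpha, alpha, india]
Final RIGHT: [bravo, golf, india, delta, foxtrot, foxtrot, india]
i=0: L=bravo R=bravo -> agree -> bravo
i=1: BASE=india L=foxtrot R=golf all differ -> CONFLICT
i=2: L=golf, R=india=BASE -> take LEFT -> golf
i=3: L=alpha, R=delta=BASE -> take LEFT -> alpha
i=4: L=alpha=BASE, R=foxtrot -> take RIGHT -> foxtrot
i=5: L=alpha, R=foxtrot=BASE -> take LEFT -> alpha
i=6: L=india R=india -> agree -> india
Index 1 -> CONFLICT

Answer: CONFLICT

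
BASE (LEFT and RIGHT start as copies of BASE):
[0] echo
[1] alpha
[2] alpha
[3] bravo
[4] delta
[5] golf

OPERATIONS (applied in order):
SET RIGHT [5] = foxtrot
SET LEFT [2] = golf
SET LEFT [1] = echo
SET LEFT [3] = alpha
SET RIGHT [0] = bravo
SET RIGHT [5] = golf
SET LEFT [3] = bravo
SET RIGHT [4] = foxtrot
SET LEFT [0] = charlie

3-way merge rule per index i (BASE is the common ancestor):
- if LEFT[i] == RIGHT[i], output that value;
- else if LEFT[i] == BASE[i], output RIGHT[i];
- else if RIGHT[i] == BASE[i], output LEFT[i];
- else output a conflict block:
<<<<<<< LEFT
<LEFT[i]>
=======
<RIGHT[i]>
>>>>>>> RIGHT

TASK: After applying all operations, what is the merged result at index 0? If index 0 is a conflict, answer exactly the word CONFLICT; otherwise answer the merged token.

Answer: CONFLICT

Derivation:
Final LEFT:  [charlie, echo, golf, bravo, delta, golf]
Final RIGHT: [bravo, alpha, alpha, bravo, foxtrot, golf]
i=0: BASE=echo L=charlie R=bravo all differ -> CONFLICT
i=1: L=echo, R=alpha=BASE -> take LEFT -> echo
i=2: L=golf, R=alpha=BASE -> take LEFT -> golf
i=3: L=bravo R=bravo -> agree -> bravo
i=4: L=delta=BASE, R=foxtrot -> take RIGHT -> foxtrot
i=5: L=golf R=golf -> agree -> golf
Index 0 -> CONFLICT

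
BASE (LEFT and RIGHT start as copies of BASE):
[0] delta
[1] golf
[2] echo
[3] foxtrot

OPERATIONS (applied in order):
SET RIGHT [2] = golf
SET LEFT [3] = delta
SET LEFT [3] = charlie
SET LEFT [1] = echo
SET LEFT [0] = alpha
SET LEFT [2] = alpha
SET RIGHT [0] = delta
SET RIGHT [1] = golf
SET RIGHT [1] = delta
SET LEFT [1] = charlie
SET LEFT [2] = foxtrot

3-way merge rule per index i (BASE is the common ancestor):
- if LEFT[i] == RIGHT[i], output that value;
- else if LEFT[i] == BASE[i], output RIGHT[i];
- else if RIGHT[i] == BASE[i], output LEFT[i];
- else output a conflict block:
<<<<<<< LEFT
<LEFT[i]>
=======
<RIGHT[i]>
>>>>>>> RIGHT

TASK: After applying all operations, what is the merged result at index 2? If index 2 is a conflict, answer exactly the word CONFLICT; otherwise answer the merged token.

Final LEFT:  [alpha, charlie, foxtrot, charlie]
Final RIGHT: [delta, delta, golf, foxtrot]
i=0: L=alpha, R=delta=BASE -> take LEFT -> alpha
i=1: BASE=golf L=charlie R=delta all differ -> CONFLICT
i=2: BASE=echo L=foxtrot R=golf all differ -> CONFLICT
i=3: L=charlie, R=foxtrot=BASE -> take LEFT -> charlie
Index 2 -> CONFLICT

Answer: CONFLICT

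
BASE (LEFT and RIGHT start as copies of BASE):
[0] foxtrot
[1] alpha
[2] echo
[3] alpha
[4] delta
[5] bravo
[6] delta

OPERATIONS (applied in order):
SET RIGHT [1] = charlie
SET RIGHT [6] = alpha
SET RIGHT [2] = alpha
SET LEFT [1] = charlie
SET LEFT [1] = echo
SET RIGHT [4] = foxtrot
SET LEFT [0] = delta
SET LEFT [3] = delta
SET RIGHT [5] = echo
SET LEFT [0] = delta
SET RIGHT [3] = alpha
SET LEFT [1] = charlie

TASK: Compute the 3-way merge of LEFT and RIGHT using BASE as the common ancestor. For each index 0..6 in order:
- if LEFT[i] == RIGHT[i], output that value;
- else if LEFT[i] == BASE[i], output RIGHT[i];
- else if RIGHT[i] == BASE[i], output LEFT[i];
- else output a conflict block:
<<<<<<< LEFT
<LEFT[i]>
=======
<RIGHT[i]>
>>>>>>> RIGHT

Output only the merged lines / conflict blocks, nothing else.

Final LEFT:  [delta, charlie, echo, delta, delta, bravo, delta]
Final RIGHT: [foxtrot, charlie, alpha, alpha, foxtrot, echo, alpha]
i=0: L=delta, R=foxtrot=BASE -> take LEFT -> delta
i=1: L=charlie R=charlie -> agree -> charlie
i=2: L=echo=BASE, R=alpha -> take RIGHT -> alpha
i=3: L=delta, R=alpha=BASE -> take LEFT -> delta
i=4: L=delta=BASE, R=foxtrot -> take RIGHT -> foxtrot
i=5: L=bravo=BASE, R=echo -> take RIGHT -> echo
i=6: L=delta=BASE, R=alpha -> take RIGHT -> alpha

Answer: delta
charlie
alpha
delta
foxtrot
echo
alpha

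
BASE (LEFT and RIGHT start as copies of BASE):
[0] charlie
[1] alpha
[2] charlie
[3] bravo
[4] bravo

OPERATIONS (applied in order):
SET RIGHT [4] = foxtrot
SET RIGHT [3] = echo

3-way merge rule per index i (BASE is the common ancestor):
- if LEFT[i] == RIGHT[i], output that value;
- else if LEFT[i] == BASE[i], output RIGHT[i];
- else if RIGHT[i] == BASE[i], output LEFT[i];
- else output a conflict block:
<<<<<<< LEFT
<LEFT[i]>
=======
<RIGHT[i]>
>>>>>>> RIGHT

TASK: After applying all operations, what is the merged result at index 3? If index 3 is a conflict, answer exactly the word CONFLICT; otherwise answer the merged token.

Final LEFT:  [charlie, alpha, charlie, bravo, bravo]
Final RIGHT: [charlie, alpha, charlie, echo, foxtrot]
i=0: L=charlie R=charlie -> agree -> charlie
i=1: L=alpha R=alpha -> agree -> alpha
i=2: L=charlie R=charlie -> agree -> charlie
i=3: L=bravo=BASE, R=echo -> take RIGHT -> echo
i=4: L=bravo=BASE, R=foxtrot -> take RIGHT -> foxtrot
Index 3 -> echo

Answer: echo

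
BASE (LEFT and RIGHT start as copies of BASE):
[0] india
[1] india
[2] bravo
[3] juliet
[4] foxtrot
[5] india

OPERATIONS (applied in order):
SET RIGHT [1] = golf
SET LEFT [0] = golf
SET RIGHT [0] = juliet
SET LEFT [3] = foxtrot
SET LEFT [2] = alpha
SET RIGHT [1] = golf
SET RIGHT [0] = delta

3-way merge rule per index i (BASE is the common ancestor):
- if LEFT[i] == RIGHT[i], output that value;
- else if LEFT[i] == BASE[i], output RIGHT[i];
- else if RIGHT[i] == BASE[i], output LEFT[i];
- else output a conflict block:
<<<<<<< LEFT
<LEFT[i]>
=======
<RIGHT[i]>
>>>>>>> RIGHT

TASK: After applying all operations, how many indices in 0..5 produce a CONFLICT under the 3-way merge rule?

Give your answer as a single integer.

Final LEFT:  [golf, india, alpha, foxtrot, foxtrot, india]
Final RIGHT: [delta, golf, bravo, juliet, foxtrot, india]
i=0: BASE=india L=golf R=delta all differ -> CONFLICT
i=1: L=india=BASE, R=golf -> take RIGHT -> golf
i=2: L=alpha, R=bravo=BASE -> take LEFT -> alpha
i=3: L=foxtrot, R=juliet=BASE -> take LEFT -> foxtrot
i=4: L=foxtrot R=foxtrot -> agree -> foxtrot
i=5: L=india R=india -> agree -> india
Conflict count: 1

Answer: 1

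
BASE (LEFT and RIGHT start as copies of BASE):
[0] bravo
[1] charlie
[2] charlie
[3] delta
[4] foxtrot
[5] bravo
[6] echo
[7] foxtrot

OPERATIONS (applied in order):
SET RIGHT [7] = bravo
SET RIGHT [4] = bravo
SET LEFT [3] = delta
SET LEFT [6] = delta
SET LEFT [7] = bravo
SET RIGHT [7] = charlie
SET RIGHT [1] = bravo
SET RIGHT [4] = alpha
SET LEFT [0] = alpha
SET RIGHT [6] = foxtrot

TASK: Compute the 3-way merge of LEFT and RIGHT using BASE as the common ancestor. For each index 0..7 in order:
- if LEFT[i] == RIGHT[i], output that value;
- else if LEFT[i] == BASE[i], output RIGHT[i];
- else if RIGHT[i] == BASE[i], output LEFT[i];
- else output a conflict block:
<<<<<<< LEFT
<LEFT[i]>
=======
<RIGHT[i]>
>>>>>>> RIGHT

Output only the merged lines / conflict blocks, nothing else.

Answer: alpha
bravo
charlie
delta
alpha
bravo
<<<<<<< LEFT
delta
=======
foxtrot
>>>>>>> RIGHT
<<<<<<< LEFT
bravo
=======
charlie
>>>>>>> RIGHT

Derivation:
Final LEFT:  [alpha, charlie, charlie, delta, foxtrot, bravo, delta, bravo]
Final RIGHT: [bravo, bravo, charlie, delta, alpha, bravo, foxtrot, charlie]
i=0: L=alpha, R=bravo=BASE -> take LEFT -> alpha
i=1: L=charlie=BASE, R=bravo -> take RIGHT -> bravo
i=2: L=charlie R=charlie -> agree -> charlie
i=3: L=delta R=delta -> agree -> delta
i=4: L=foxtrot=BASE, R=alpha -> take RIGHT -> alpha
i=5: L=bravo R=bravo -> agree -> bravo
i=6: BASE=echo L=delta R=foxtrot all differ -> CONFLICT
i=7: BASE=foxtrot L=bravo R=charlie all differ -> CONFLICT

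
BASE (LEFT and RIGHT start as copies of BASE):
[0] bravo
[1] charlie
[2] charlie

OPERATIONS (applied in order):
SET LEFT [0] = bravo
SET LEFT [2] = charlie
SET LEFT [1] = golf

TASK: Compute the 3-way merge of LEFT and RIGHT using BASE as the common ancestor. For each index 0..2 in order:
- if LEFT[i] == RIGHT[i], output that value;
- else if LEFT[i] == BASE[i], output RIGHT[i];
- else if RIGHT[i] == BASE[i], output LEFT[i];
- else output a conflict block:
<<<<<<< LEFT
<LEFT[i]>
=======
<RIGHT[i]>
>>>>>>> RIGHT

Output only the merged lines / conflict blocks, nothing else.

Final LEFT:  [bravo, golf, charlie]
Final RIGHT: [bravo, charlie, charlie]
i=0: L=bravo R=bravo -> agree -> bravo
i=1: L=golf, R=charlie=BASE -> take LEFT -> golf
i=2: L=charlie R=charlie -> agree -> charlie

Answer: bravo
golf
charlie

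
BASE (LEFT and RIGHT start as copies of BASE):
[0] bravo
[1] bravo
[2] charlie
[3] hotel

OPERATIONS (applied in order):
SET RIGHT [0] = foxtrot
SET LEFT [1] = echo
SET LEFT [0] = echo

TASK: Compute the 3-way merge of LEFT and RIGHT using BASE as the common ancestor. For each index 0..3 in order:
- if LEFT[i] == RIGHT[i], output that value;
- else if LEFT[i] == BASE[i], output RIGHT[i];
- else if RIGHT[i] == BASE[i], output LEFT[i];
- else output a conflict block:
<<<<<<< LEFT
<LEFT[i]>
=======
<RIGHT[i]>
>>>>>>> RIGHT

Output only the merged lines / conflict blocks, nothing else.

Final LEFT:  [echo, echo, charlie, hotel]
Final RIGHT: [foxtrot, bravo, charlie, hotel]
i=0: BASE=bravo L=echo R=foxtrot all differ -> CONFLICT
i=1: L=echo, R=bravo=BASE -> take LEFT -> echo
i=2: L=charlie R=charlie -> agree -> charlie
i=3: L=hotel R=hotel -> agree -> hotel

Answer: <<<<<<< LEFT
echo
=======
foxtrot
>>>>>>> RIGHT
echo
charlie
hotel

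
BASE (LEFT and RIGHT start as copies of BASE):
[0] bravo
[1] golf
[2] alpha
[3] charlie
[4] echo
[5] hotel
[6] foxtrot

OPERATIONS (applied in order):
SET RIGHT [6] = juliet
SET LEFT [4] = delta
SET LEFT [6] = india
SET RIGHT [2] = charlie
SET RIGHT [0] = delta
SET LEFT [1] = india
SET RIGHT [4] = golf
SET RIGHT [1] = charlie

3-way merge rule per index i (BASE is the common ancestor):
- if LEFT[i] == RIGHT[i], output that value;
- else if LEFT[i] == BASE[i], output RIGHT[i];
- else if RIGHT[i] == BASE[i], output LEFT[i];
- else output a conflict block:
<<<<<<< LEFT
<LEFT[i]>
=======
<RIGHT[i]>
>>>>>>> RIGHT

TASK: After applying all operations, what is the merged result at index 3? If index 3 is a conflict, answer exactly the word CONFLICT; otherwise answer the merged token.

Answer: charlie

Derivation:
Final LEFT:  [bravo, india, alpha, charlie, delta, hotel, india]
Final RIGHT: [delta, charlie, charlie, charlie, golf, hotel, juliet]
i=0: L=bravo=BASE, R=delta -> take RIGHT -> delta
i=1: BASE=golf L=india R=charlie all differ -> CONFLICT
i=2: L=alpha=BASE, R=charlie -> take RIGHT -> charlie
i=3: L=charlie R=charlie -> agree -> charlie
i=4: BASE=echo L=delta R=golf all differ -> CONFLICT
i=5: L=hotel R=hotel -> agree -> hotel
i=6: BASE=foxtrot L=india R=juliet all differ -> CONFLICT
Index 3 -> charlie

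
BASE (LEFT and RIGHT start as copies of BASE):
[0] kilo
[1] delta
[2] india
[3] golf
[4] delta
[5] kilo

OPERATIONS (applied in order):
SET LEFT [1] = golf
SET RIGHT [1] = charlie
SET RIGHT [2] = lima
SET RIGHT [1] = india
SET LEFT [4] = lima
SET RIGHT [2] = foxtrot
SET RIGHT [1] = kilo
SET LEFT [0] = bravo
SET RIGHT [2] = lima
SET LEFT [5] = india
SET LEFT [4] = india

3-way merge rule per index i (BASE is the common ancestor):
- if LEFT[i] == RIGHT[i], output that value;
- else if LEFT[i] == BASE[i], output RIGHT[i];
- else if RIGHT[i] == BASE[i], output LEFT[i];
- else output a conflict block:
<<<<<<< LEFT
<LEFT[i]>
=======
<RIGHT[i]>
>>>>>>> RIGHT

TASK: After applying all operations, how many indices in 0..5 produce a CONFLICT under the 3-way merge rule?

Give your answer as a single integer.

Final LEFT:  [bravo, golf, india, golf, india, india]
Final RIGHT: [kilo, kilo, lima, golf, delta, kilo]
i=0: L=bravo, R=kilo=BASE -> take LEFT -> bravo
i=1: BASE=delta L=golf R=kilo all differ -> CONFLICT
i=2: L=india=BASE, R=lima -> take RIGHT -> lima
i=3: L=golf R=golf -> agree -> golf
i=4: L=india, R=delta=BASE -> take LEFT -> india
i=5: L=india, R=kilo=BASE -> take LEFT -> india
Conflict count: 1

Answer: 1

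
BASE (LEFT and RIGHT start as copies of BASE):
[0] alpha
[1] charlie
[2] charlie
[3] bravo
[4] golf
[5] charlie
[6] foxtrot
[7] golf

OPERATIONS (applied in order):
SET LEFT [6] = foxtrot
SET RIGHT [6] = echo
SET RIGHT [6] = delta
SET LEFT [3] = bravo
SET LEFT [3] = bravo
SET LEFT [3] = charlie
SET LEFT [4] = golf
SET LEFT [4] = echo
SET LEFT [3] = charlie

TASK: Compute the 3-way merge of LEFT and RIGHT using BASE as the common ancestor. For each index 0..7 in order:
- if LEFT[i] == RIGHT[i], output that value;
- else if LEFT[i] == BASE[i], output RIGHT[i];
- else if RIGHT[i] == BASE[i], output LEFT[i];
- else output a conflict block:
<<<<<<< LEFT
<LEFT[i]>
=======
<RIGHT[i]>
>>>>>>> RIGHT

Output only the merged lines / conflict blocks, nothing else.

Answer: alpha
charlie
charlie
charlie
echo
charlie
delta
golf

Derivation:
Final LEFT:  [alpha, charlie, charlie, charlie, echo, charlie, foxtrot, golf]
Final RIGHT: [alpha, charlie, charlie, bravo, golf, charlie, delta, golf]
i=0: L=alpha R=alpha -> agree -> alpha
i=1: L=charlie R=charlie -> agree -> charlie
i=2: L=charlie R=charlie -> agree -> charlie
i=3: L=charlie, R=bravo=BASE -> take LEFT -> charlie
i=4: L=echo, R=golf=BASE -> take LEFT -> echo
i=5: L=charlie R=charlie -> agree -> charlie
i=6: L=foxtrot=BASE, R=delta -> take RIGHT -> delta
i=7: L=golf R=golf -> agree -> golf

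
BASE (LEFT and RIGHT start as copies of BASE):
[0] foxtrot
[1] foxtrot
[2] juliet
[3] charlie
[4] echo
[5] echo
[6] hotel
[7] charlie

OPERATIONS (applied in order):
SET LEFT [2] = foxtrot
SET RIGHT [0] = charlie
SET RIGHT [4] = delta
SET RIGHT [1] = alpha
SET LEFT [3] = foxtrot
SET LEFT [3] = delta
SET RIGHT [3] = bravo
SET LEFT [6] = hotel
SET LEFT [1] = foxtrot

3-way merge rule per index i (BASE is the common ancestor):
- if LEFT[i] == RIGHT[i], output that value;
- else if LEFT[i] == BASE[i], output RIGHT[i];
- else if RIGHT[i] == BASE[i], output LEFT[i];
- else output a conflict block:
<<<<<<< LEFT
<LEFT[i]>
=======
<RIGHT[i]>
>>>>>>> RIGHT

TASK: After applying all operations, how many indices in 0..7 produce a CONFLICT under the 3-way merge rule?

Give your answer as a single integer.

Answer: 1

Derivation:
Final LEFT:  [foxtrot, foxtrot, foxtrot, delta, echo, echo, hotel, charlie]
Final RIGHT: [charlie, alpha, juliet, bravo, delta, echo, hotel, charlie]
i=0: L=foxtrot=BASE, R=charlie -> take RIGHT -> charlie
i=1: L=foxtrot=BASE, R=alpha -> take RIGHT -> alpha
i=2: L=foxtrot, R=juliet=BASE -> take LEFT -> foxtrot
i=3: BASE=charlie L=delta R=bravo all differ -> CONFLICT
i=4: L=echo=BASE, R=delta -> take RIGHT -> delta
i=5: L=echo R=echo -> agree -> echo
i=6: L=hotel R=hotel -> agree -> hotel
i=7: L=charlie R=charlie -> agree -> charlie
Conflict count: 1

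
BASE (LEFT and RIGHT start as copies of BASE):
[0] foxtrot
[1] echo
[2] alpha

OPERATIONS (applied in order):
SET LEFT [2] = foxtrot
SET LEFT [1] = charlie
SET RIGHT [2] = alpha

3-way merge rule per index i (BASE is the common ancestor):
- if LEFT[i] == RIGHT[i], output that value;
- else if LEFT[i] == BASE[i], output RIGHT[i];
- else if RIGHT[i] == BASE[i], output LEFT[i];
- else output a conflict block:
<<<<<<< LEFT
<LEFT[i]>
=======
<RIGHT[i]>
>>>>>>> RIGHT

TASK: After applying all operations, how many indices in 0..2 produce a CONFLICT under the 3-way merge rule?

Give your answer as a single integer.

Final LEFT:  [foxtrot, charlie, foxtrot]
Final RIGHT: [foxtrot, echo, alpha]
i=0: L=foxtrot R=foxtrot -> agree -> foxtrot
i=1: L=charlie, R=echo=BASE -> take LEFT -> charlie
i=2: L=foxtrot, R=alpha=BASE -> take LEFT -> foxtrot
Conflict count: 0

Answer: 0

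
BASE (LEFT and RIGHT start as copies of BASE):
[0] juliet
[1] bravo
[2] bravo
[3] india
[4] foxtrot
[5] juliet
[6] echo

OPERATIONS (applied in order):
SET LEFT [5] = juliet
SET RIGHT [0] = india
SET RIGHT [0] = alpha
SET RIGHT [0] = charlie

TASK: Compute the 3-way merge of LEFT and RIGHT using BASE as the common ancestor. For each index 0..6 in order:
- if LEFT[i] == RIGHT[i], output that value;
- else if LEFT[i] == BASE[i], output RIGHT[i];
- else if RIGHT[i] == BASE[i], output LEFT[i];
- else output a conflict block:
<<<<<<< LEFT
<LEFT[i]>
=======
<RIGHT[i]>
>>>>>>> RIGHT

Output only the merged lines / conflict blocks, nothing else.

Answer: charlie
bravo
bravo
india
foxtrot
juliet
echo

Derivation:
Final LEFT:  [juliet, bravo, bravo, india, foxtrot, juliet, echo]
Final RIGHT: [charlie, bravo, bravo, india, foxtrot, juliet, echo]
i=0: L=juliet=BASE, R=charlie -> take RIGHT -> charlie
i=1: L=bravo R=bravo -> agree -> bravo
i=2: L=bravo R=bravo -> agree -> bravo
i=3: L=india R=india -> agree -> india
i=4: L=foxtrot R=foxtrot -> agree -> foxtrot
i=5: L=juliet R=juliet -> agree -> juliet
i=6: L=echo R=echo -> agree -> echo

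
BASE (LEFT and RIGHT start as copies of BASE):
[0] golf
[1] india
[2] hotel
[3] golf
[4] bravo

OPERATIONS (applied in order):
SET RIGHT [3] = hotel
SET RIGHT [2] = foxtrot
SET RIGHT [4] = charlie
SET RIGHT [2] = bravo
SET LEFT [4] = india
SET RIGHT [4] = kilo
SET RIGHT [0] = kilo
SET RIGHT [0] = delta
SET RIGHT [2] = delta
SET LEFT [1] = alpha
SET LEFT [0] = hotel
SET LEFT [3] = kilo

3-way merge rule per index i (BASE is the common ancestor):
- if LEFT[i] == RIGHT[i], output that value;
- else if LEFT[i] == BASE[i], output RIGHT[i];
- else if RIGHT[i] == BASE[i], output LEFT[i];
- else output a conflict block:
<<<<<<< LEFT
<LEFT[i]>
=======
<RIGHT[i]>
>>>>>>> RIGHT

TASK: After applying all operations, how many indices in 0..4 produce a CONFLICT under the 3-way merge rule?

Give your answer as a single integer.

Final LEFT:  [hotel, alpha, hotel, kilo, india]
Final RIGHT: [delta, india, delta, hotel, kilo]
i=0: BASE=golf L=hotel R=delta all differ -> CONFLICT
i=1: L=alpha, R=india=BASE -> take LEFT -> alpha
i=2: L=hotel=BASE, R=delta -> take RIGHT -> delta
i=3: BASE=golf L=kilo R=hotel all differ -> CONFLICT
i=4: BASE=bravo L=india R=kilo all differ -> CONFLICT
Conflict count: 3

Answer: 3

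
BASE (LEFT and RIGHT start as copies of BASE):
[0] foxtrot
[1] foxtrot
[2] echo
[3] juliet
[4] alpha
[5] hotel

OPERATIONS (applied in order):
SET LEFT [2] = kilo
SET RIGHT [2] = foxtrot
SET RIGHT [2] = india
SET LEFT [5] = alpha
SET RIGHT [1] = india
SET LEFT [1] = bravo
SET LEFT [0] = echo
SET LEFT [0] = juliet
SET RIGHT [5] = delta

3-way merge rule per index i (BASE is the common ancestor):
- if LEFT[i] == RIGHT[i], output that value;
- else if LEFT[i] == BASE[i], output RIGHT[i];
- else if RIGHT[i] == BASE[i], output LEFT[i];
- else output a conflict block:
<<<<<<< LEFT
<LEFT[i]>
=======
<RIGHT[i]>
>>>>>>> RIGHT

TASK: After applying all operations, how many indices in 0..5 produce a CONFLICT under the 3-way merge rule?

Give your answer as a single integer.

Final LEFT:  [juliet, bravo, kilo, juliet, alpha, alpha]
Final RIGHT: [foxtrot, india, india, juliet, alpha, delta]
i=0: L=juliet, R=foxtrot=BASE -> take LEFT -> juliet
i=1: BASE=foxtrot L=bravo R=india all differ -> CONFLICT
i=2: BASE=echo L=kilo R=india all differ -> CONFLICT
i=3: L=juliet R=juliet -> agree -> juliet
i=4: L=alpha R=alpha -> agree -> alpha
i=5: BASE=hotel L=alpha R=delta all differ -> CONFLICT
Conflict count: 3

Answer: 3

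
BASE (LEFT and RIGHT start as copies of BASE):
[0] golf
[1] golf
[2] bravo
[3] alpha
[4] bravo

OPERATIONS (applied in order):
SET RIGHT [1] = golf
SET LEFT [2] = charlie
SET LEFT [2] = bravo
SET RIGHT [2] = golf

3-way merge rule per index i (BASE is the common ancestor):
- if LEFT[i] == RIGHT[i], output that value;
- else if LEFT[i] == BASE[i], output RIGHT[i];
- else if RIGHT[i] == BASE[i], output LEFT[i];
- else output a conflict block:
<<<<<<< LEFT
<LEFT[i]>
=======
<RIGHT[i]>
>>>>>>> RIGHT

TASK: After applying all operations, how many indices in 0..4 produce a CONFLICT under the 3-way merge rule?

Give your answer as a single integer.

Answer: 0

Derivation:
Final LEFT:  [golf, golf, bravo, alpha, bravo]
Final RIGHT: [golf, golf, golf, alpha, bravo]
i=0: L=golf R=golf -> agree -> golf
i=1: L=golf R=golf -> agree -> golf
i=2: L=bravo=BASE, R=golf -> take RIGHT -> golf
i=3: L=alpha R=alpha -> agree -> alpha
i=4: L=bravo R=bravo -> agree -> bravo
Conflict count: 0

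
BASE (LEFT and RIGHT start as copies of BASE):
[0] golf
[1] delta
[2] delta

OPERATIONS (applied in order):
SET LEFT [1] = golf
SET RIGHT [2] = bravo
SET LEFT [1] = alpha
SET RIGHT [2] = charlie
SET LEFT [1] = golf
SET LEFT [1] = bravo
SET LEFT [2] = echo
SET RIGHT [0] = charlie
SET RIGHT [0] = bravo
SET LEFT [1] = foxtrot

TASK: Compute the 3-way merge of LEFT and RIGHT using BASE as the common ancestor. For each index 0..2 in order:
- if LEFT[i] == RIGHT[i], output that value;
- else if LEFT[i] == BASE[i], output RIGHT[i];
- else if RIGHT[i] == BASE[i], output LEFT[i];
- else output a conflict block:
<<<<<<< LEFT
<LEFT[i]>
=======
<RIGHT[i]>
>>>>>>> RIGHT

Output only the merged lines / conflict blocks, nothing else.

Final LEFT:  [golf, foxtrot, echo]
Final RIGHT: [bravo, delta, charlie]
i=0: L=golf=BASE, R=bravo -> take RIGHT -> bravo
i=1: L=foxtrot, R=delta=BASE -> take LEFT -> foxtrot
i=2: BASE=delta L=echo R=charlie all differ -> CONFLICT

Answer: bravo
foxtrot
<<<<<<< LEFT
echo
=======
charlie
>>>>>>> RIGHT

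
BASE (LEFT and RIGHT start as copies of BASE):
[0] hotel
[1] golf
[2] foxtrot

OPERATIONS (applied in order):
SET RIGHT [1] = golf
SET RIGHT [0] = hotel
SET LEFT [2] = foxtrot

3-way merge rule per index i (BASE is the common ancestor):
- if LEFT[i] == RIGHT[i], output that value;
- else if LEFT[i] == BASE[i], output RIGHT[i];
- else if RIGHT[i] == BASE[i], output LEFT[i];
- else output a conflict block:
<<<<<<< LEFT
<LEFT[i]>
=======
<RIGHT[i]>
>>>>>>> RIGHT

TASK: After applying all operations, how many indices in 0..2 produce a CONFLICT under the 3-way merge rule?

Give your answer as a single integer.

Answer: 0

Derivation:
Final LEFT:  [hotel, golf, foxtrot]
Final RIGHT: [hotel, golf, foxtrot]
i=0: L=hotel R=hotel -> agree -> hotel
i=1: L=golf R=golf -> agree -> golf
i=2: L=foxtrot R=foxtrot -> agree -> foxtrot
Conflict count: 0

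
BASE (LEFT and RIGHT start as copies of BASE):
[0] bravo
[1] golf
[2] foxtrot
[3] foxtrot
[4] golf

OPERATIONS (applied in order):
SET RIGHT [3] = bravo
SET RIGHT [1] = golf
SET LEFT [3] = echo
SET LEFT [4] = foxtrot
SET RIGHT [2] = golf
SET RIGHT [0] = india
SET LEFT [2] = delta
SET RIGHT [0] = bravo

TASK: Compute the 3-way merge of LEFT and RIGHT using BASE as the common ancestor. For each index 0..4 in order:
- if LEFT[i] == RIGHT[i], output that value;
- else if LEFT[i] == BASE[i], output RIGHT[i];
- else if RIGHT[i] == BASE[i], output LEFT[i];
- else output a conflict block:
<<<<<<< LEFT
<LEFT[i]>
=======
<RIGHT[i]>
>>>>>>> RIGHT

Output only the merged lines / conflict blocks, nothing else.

Answer: bravo
golf
<<<<<<< LEFT
delta
=======
golf
>>>>>>> RIGHT
<<<<<<< LEFT
echo
=======
bravo
>>>>>>> RIGHT
foxtrot

Derivation:
Final LEFT:  [bravo, golf, delta, echo, foxtrot]
Final RIGHT: [bravo, golf, golf, bravo, golf]
i=0: L=bravo R=bravo -> agree -> bravo
i=1: L=golf R=golf -> agree -> golf
i=2: BASE=foxtrot L=delta R=golf all differ -> CONFLICT
i=3: BASE=foxtrot L=echo R=bravo all differ -> CONFLICT
i=4: L=foxtrot, R=golf=BASE -> take LEFT -> foxtrot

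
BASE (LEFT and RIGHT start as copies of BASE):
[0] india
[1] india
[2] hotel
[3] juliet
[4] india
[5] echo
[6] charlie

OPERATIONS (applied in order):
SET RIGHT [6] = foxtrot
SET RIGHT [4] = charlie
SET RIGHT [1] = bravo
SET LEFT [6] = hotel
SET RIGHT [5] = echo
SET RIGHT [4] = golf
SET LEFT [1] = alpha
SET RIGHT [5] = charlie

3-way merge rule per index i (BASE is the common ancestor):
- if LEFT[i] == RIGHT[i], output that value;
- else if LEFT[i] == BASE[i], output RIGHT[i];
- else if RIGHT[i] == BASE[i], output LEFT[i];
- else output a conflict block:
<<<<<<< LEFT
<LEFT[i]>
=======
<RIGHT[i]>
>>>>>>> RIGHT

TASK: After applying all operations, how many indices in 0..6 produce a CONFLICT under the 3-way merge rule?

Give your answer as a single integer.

Answer: 2

Derivation:
Final LEFT:  [india, alpha, hotel, juliet, india, echo, hotel]
Final RIGHT: [india, bravo, hotel, juliet, golf, charlie, foxtrot]
i=0: L=india R=india -> agree -> india
i=1: BASE=india L=alpha R=bravo all differ -> CONFLICT
i=2: L=hotel R=hotel -> agree -> hotel
i=3: L=juliet R=juliet -> agree -> juliet
i=4: L=india=BASE, R=golf -> take RIGHT -> golf
i=5: L=echo=BASE, R=charlie -> take RIGHT -> charlie
i=6: BASE=charlie L=hotel R=foxtrot all differ -> CONFLICT
Conflict count: 2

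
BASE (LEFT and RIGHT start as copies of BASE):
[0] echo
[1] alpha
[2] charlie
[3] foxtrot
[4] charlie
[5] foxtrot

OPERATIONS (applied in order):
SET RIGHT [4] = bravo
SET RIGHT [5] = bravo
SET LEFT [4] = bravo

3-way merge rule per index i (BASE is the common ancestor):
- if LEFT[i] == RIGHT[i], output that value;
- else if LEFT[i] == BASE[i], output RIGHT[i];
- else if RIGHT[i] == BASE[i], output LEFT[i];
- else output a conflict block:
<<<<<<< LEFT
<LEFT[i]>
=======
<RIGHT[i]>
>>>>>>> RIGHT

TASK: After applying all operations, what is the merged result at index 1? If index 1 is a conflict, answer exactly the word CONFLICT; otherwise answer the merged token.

Answer: alpha

Derivation:
Final LEFT:  [echo, alpha, charlie, foxtrot, bravo, foxtrot]
Final RIGHT: [echo, alpha, charlie, foxtrot, bravo, bravo]
i=0: L=echo R=echo -> agree -> echo
i=1: L=alpha R=alpha -> agree -> alpha
i=2: L=charlie R=charlie -> agree -> charlie
i=3: L=foxtrot R=foxtrot -> agree -> foxtrot
i=4: L=bravo R=bravo -> agree -> bravo
i=5: L=foxtrot=BASE, R=bravo -> take RIGHT -> bravo
Index 1 -> alpha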